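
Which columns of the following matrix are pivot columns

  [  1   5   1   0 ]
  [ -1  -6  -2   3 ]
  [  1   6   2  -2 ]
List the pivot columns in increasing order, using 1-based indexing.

r2 := r2 + r1
  [ 1   5   1   0 ]
  [ 0  -1  -1   3 ]
  [ 1   6   2  -2 ]
r3 := r3 − r1
  [ 1   5   1   0 ]
  [ 0  -1  -1   3 ]
  [ 0   1   1  -2 ]
r2 := -1·r2
  [ 1  5  1   0 ]
  [ 0  1  1  -3 ]
  [ 0  1  1  -2 ]
r3 := r3 − r2
  [ 1  5  1   0 ]
  [ 0  1  1  -3 ]
  [ 0  0  0   1 ]
r2 := r2 + 3·r3
  [ 1  5  1  0 ]
  [ 0  1  1  0 ]
  [ 0  0  0  1 ]
r1 := r1 − 5·r2
  [ 1  0  -4  0 ]
  [ 0  1   1  0 ]
  [ 0  0   0  1 ]
Pivot columns are the columns containing a leading 1.

1, 2, 4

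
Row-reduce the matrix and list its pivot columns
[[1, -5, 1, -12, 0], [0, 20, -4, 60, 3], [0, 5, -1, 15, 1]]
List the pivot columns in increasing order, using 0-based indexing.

0, 1, 4

ρ2 ← 1/20·ρ2
  [ 1  -5     1  -12     0 ]
  [ 0   1  -1/5    3  3/20 ]
  [ 0   5    -1   15     1 ]
ρ3 ← ρ3 − 5·ρ2
  [ 1  -5     1  -12     0 ]
  [ 0   1  -1/5    3  3/20 ]
  [ 0   0     0    0   1/4 ]
ρ3 ← 4·ρ3
  [ 1  -5     1  -12     0 ]
  [ 0   1  -1/5    3  3/20 ]
  [ 0   0     0    0     1 ]
ρ2 ← ρ2 − 3/20·ρ3
  [ 1  -5     1  -12  0 ]
  [ 0   1  -1/5    3  0 ]
  [ 0   0     0    0  1 ]
ρ1 ← ρ1 + 5·ρ2
  [ 1  0     0  3  0 ]
  [ 0  1  -1/5  3  0 ]
  [ 0  0     0  0  1 ]
Pivot columns are the columns containing a leading 1.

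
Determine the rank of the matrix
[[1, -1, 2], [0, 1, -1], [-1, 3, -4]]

rank = 2

R3 := R3 + R1
  [ 1  -1   2 ]
  [ 0   1  -1 ]
  [ 0   2  -2 ]
R3 := R3 − 2·R2
  [ 1  -1   2 ]
  [ 0   1  -1 ]
  [ 0   0   0 ]
R1 := R1 + R2
  [ 1  0   1 ]
  [ 0  1  -1 ]
  [ 0  0   0 ]
The reduced form has 2 nonzero rows.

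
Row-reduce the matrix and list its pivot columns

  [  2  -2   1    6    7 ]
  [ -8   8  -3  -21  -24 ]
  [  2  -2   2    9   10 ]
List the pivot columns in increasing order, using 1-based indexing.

1, 3, 5

R1 -> 1/2·R1
  [  1  -1  1/2    3  7/2 ]
  [ -8   8   -3  -21  -24 ]
  [  2  -2    2    9   10 ]
R2 -> R2 + 8·R1
  [ 1  -1  1/2  3  7/2 ]
  [ 0   0    1  3    4 ]
  [ 2  -2    2  9   10 ]
R3 -> R3 − 2·R1
  [ 1  -1  1/2  3  7/2 ]
  [ 0   0    1  3    4 ]
  [ 0   0    1  3    3 ]
R3 -> R3 − R2
  [ 1  -1  1/2  3  7/2 ]
  [ 0   0    1  3    4 ]
  [ 0   0    0  0   -1 ]
R3 -> -1·R3
  [ 1  -1  1/2  3  7/2 ]
  [ 0   0    1  3    4 ]
  [ 0   0    0  0    1 ]
R2 -> R2 − 4·R3
  [ 1  -1  1/2  3  7/2 ]
  [ 0   0    1  3    0 ]
  [ 0   0    0  0    1 ]
R1 -> R1 − 7/2·R3
  [ 1  -1  1/2  3  0 ]
  [ 0   0    1  3  0 ]
  [ 0   0    0  0  1 ]
R1 -> R1 − 1/2·R2
  [ 1  -1  0  3/2  0 ]
  [ 0   0  1    3  0 ]
  [ 0   0  0    0  1 ]
Pivot columns are the columns containing a leading 1.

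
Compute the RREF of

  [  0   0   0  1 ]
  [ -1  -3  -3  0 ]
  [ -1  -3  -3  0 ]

r1 ↔ r2
  [ -1  -3  -3  0 ]
  [  0   0   0  1 ]
  [ -1  -3  -3  0 ]
r1 -> -1·r1
  [  1   3   3  0 ]
  [  0   0   0  1 ]
  [ -1  -3  -3  0 ]
r3 -> r3 + r1
  [ 1  3  3  0 ]
  [ 0  0  0  1 ]
  [ 0  0  0  0 ]

[[1, 3, 3, 0], [0, 0, 0, 1], [0, 0, 0, 0]]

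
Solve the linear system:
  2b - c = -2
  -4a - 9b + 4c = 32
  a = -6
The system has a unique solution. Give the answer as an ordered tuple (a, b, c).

Form the augmented matrix and row-reduce:
  [  0   2  -1  |  -2 ]
  [ -4  -9   4  |  32 ]
  [  1   0   0  |  -6 ]
R1 <-> R2
  [ -4  -9   4  |  32 ]
  [  0   2  -1  |  -2 ]
  [  1   0   0  |  -6 ]
R1 ← -1/4·R1
  [ 1  9/4  -1  |  -8 ]
  [ 0    2  -1  |  -2 ]
  [ 1    0   0  |  -6 ]
R3 ← R3 − R1
  [ 1   9/4  -1  |  -8 ]
  [ 0     2  -1  |  -2 ]
  [ 0  -9/4   1  |   2 ]
R2 ← 1/2·R2
  [ 1   9/4    -1  |  -8 ]
  [ 0     1  -1/2  |  -1 ]
  [ 0  -9/4     1  |   2 ]
R3 ← R3 + 9/4·R2
  [ 1  9/4    -1  |    -8 ]
  [ 0    1  -1/2  |    -1 ]
  [ 0    0  -1/8  |  -1/4 ]
R3 ← -8·R3
  [ 1  9/4    -1  |  -8 ]
  [ 0    1  -1/2  |  -1 ]
  [ 0    0     1  |   2 ]
R2 ← R2 + 1/2·R3
  [ 1  9/4  -1  |  -8 ]
  [ 0    1   0  |   0 ]
  [ 0    0   1  |   2 ]
R1 ← R1 + R3
  [ 1  9/4  0  |  -6 ]
  [ 0    1  0  |   0 ]
  [ 0    0  1  |   2 ]
R1 ← R1 − 9/4·R2
  [ 1  0  0  |  -6 ]
  [ 0  1  0  |   0 ]
  [ 0  0  1  |   2 ]
Reading off the last column: a = -6, b = 0, c = 2.

(-6, 0, 2)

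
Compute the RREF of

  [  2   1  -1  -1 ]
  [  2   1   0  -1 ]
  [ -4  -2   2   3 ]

r1 := 1/2·r1
  [  1  1/2  -1/2  -1/2 ]
  [  2    1     0    -1 ]
  [ -4   -2     2     3 ]
r2 := r2 − 2·r1
  [  1  1/2  -1/2  -1/2 ]
  [  0    0     1     0 ]
  [ -4   -2     2     3 ]
r3 := r3 + 4·r1
  [ 1  1/2  -1/2  -1/2 ]
  [ 0    0     1     0 ]
  [ 0    0     0     1 ]
r1 := r1 + 1/2·r3
  [ 1  1/2  -1/2  0 ]
  [ 0    0     1  0 ]
  [ 0    0     0  1 ]
r1 := r1 + 1/2·r2
  [ 1  1/2  0  0 ]
  [ 0    0  1  0 ]
  [ 0    0  0  1 ]

[[1, 1/2, 0, 0], [0, 0, 1, 0], [0, 0, 0, 1]]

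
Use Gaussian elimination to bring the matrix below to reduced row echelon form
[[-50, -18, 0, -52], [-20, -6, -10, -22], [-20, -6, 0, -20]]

[[1, 0, 0, 4/5], [0, 1, 0, 2/3], [0, 0, 1, 1/5]]

Multiply r1 by -1/50.
  [   1  9/25    0  26/25 ]
  [ -20    -6  -10    -22 ]
  [ -20    -6    0    -20 ]
Add 20 times r1 to r2.
  [   1  9/25    0  26/25 ]
  [   0   6/5  -10   -6/5 ]
  [ -20    -6    0    -20 ]
Add 20 times r1 to r3.
  [ 1  9/25    0  26/25 ]
  [ 0   6/5  -10   -6/5 ]
  [ 0   6/5    0    4/5 ]
Multiply r2 by 5/6.
  [ 1  9/25      0  26/25 ]
  [ 0     1  -25/3     -1 ]
  [ 0   6/5      0    4/5 ]
Subtract 6/5 times r2 from r3.
  [ 1  9/25      0  26/25 ]
  [ 0     1  -25/3     -1 ]
  [ 0     0     10      2 ]
Multiply r3 by 1/10.
  [ 1  9/25      0  26/25 ]
  [ 0     1  -25/3     -1 ]
  [ 0     0      1    1/5 ]
Add 25/3 times r3 to r2.
  [ 1  9/25  0  26/25 ]
  [ 0     1  0    2/3 ]
  [ 0     0  1    1/5 ]
Subtract 9/25 times r2 from r1.
  [ 1  0  0  4/5 ]
  [ 0  1  0  2/3 ]
  [ 0  0  1  1/5 ]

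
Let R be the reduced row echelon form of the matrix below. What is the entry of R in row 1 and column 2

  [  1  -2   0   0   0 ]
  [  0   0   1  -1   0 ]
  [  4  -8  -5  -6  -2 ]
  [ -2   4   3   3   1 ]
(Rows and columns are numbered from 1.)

-2

ρ3 -> ρ3 − 4·ρ1
  [  1  -2   0   0   0 ]
  [  0   0   1  -1   0 ]
  [  0   0  -5  -6  -2 ]
  [ -2   4   3   3   1 ]
ρ4 -> ρ4 + 2·ρ1
  [ 1  -2   0   0   0 ]
  [ 0   0   1  -1   0 ]
  [ 0   0  -5  -6  -2 ]
  [ 0   0   3   3   1 ]
ρ3 -> ρ3 + 5·ρ2
  [ 1  -2  0    0   0 ]
  [ 0   0  1   -1   0 ]
  [ 0   0  0  -11  -2 ]
  [ 0   0  3    3   1 ]
ρ4 -> ρ4 − 3·ρ2
  [ 1  -2  0    0   0 ]
  [ 0   0  1   -1   0 ]
  [ 0   0  0  -11  -2 ]
  [ 0   0  0    6   1 ]
ρ3 -> -1/11·ρ3
  [ 1  -2  0   0     0 ]
  [ 0   0  1  -1     0 ]
  [ 0   0  0   1  2/11 ]
  [ 0   0  0   6     1 ]
ρ4 -> ρ4 − 6·ρ3
  [ 1  -2  0   0      0 ]
  [ 0   0  1  -1      0 ]
  [ 0   0  0   1   2/11 ]
  [ 0   0  0   0  -1/11 ]
ρ4 -> -11·ρ4
  [ 1  -2  0   0     0 ]
  [ 0   0  1  -1     0 ]
  [ 0   0  0   1  2/11 ]
  [ 0   0  0   0     1 ]
ρ3 -> ρ3 − 2/11·ρ4
  [ 1  -2  0   0  0 ]
  [ 0   0  1  -1  0 ]
  [ 0   0  0   1  0 ]
  [ 0   0  0   0  1 ]
ρ2 -> ρ2 + ρ3
  [ 1  -2  0  0  0 ]
  [ 0   0  1  0  0 ]
  [ 0   0  0  1  0 ]
  [ 0   0  0  0  1 ]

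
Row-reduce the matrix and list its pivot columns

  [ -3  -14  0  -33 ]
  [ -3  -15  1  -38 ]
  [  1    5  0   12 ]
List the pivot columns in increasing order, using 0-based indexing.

0, 1, 2

R1 → -1/3·R1
  [  1  14/3  0   11 ]
  [ -3   -15  1  -38 ]
  [  1     5  0   12 ]
R2 → R2 + 3·R1
  [ 1  14/3  0  11 ]
  [ 0    -1  1  -5 ]
  [ 1     5  0  12 ]
R3 → R3 − R1
  [ 1  14/3  0  11 ]
  [ 0    -1  1  -5 ]
  [ 0   1/3  0   1 ]
R2 → -1·R2
  [ 1  14/3   0  11 ]
  [ 0     1  -1   5 ]
  [ 0   1/3   0   1 ]
R3 → R3 − 1/3·R2
  [ 1  14/3    0    11 ]
  [ 0     1   -1     5 ]
  [ 0     0  1/3  -2/3 ]
R3 → 3·R3
  [ 1  14/3   0  11 ]
  [ 0     1  -1   5 ]
  [ 0     0   1  -2 ]
R2 → R2 + R3
  [ 1  14/3  0  11 ]
  [ 0     1  0   3 ]
  [ 0     0  1  -2 ]
R1 → R1 − 14/3·R2
  [ 1  0  0  -3 ]
  [ 0  1  0   3 ]
  [ 0  0  1  -2 ]
Pivot columns are the columns containing a leading 1.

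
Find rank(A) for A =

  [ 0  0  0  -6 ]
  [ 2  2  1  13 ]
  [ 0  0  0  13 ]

ρ1 <-> ρ2
  [ 2  2  1  13 ]
  [ 0  0  0  -6 ]
  [ 0  0  0  13 ]
ρ1 := 1/2·ρ1
  [ 1  1  1/2  13/2 ]
  [ 0  0    0    -6 ]
  [ 0  0    0    13 ]
ρ2 := -1/6·ρ2
  [ 1  1  1/2  13/2 ]
  [ 0  0    0     1 ]
  [ 0  0    0    13 ]
ρ3 := ρ3 − 13·ρ2
  [ 1  1  1/2  13/2 ]
  [ 0  0    0     1 ]
  [ 0  0    0     0 ]
ρ1 := ρ1 − 13/2·ρ2
  [ 1  1  1/2  0 ]
  [ 0  0    0  1 ]
  [ 0  0    0  0 ]
The reduced form has 2 nonzero rows.

rank = 2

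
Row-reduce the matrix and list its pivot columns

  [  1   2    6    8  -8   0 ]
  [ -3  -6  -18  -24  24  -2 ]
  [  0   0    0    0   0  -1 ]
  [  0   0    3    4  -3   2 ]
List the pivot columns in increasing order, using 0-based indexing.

0, 2, 5

R2 ← R2 + 3·R1
  [ 1  2  6  8  -8   0 ]
  [ 0  0  0  0   0  -2 ]
  [ 0  0  0  0   0  -1 ]
  [ 0  0  3  4  -3   2 ]
R2 <=> R4
  [ 1  2  6  8  -8   0 ]
  [ 0  0  3  4  -3   2 ]
  [ 0  0  0  0   0  -1 ]
  [ 0  0  0  0   0  -2 ]
R2 ← 1/3·R2
  [ 1  2  6    8  -8    0 ]
  [ 0  0  1  4/3  -1  2/3 ]
  [ 0  0  0    0   0   -1 ]
  [ 0  0  0    0   0   -2 ]
R3 ← -1·R3
  [ 1  2  6    8  -8    0 ]
  [ 0  0  1  4/3  -1  2/3 ]
  [ 0  0  0    0   0    1 ]
  [ 0  0  0    0   0   -2 ]
R4 ← R4 + 2·R3
  [ 1  2  6    8  -8    0 ]
  [ 0  0  1  4/3  -1  2/3 ]
  [ 0  0  0    0   0    1 ]
  [ 0  0  0    0   0    0 ]
R2 ← R2 − 2/3·R3
  [ 1  2  6    8  -8  0 ]
  [ 0  0  1  4/3  -1  0 ]
  [ 0  0  0    0   0  1 ]
  [ 0  0  0    0   0  0 ]
R1 ← R1 − 6·R2
  [ 1  2  0    0  -2  0 ]
  [ 0  0  1  4/3  -1  0 ]
  [ 0  0  0    0   0  1 ]
  [ 0  0  0    0   0  0 ]
Pivot columns are the columns containing a leading 1.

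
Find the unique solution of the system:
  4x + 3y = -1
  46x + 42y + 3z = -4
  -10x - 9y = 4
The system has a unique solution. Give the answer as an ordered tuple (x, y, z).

Form the augmented matrix and row-reduce:
  [   4   3  0  |  -1 ]
  [  46  42  3  |  -4 ]
  [ -10  -9  0  |   4 ]
Multiply r1 by 1/4.
  [   1  3/4  0  |  -1/4 ]
  [  46   42  3  |    -4 ]
  [ -10   -9  0  |     4 ]
Subtract 46 times r1 from r2.
  [   1   3/4  0  |  -1/4 ]
  [   0  15/2  3  |  15/2 ]
  [ -10    -9  0  |     4 ]
Add 10 times r1 to r3.
  [ 1   3/4  0  |  -1/4 ]
  [ 0  15/2  3  |  15/2 ]
  [ 0  -3/2  0  |   3/2 ]
Multiply r2 by 2/15.
  [ 1   3/4    0  |  -1/4 ]
  [ 0     1  2/5  |     1 ]
  [ 0  -3/2    0  |   3/2 ]
Add 3/2 times r2 to r3.
  [ 1  3/4    0  |  -1/4 ]
  [ 0    1  2/5  |     1 ]
  [ 0    0  3/5  |     3 ]
Multiply r3 by 5/3.
  [ 1  3/4    0  |  -1/4 ]
  [ 0    1  2/5  |     1 ]
  [ 0    0    1  |     5 ]
Subtract 2/5 times r3 from r2.
  [ 1  3/4  0  |  -1/4 ]
  [ 0    1  0  |    -1 ]
  [ 0    0  1  |     5 ]
Subtract 3/4 times r2 from r1.
  [ 1  0  0  |  1/2 ]
  [ 0  1  0  |   -1 ]
  [ 0  0  1  |    5 ]
Reading off the last column: x = 1/2, y = -1, z = 5.

(1/2, -1, 5)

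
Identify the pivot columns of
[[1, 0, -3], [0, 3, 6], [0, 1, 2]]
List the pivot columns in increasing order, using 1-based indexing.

Multiply r2 by 1/3.
Subtract r2 from r3.
Pivot columns are the columns containing a leading 1.

1, 2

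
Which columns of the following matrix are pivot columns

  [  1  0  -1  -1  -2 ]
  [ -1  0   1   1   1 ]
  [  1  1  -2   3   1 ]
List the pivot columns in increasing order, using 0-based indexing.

r2 ← r2 + r1
r3 ← r3 − r1
r2 <-> r3
r3 ← -1·r3
r2 ← r2 − 3·r3
r1 ← r1 + 2·r3
Pivot columns are the columns containing a leading 1.

0, 1, 4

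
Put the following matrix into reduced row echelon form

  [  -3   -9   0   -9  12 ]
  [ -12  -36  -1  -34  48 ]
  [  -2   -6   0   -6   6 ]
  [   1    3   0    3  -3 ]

[[1, 3, 0, 3, 0], [0, 0, 1, -2, 0], [0, 0, 0, 0, 1], [0, 0, 0, 0, 0]]

R1 ← -1/3·R1
  [   1    3   0    3  -4 ]
  [ -12  -36  -1  -34  48 ]
  [  -2   -6   0   -6   6 ]
  [   1    3   0    3  -3 ]
R2 ← R2 + 12·R1
  [  1   3   0   3  -4 ]
  [  0   0  -1   2   0 ]
  [ -2  -6   0  -6   6 ]
  [  1   3   0   3  -3 ]
R3 ← R3 + 2·R1
  [ 1  3   0  3  -4 ]
  [ 0  0  -1  2   0 ]
  [ 0  0   0  0  -2 ]
  [ 1  3   0  3  -3 ]
R4 ← R4 − R1
  [ 1  3   0  3  -4 ]
  [ 0  0  -1  2   0 ]
  [ 0  0   0  0  -2 ]
  [ 0  0   0  0   1 ]
R2 ← -1·R2
  [ 1  3  0   3  -4 ]
  [ 0  0  1  -2   0 ]
  [ 0  0  0   0  -2 ]
  [ 0  0  0   0   1 ]
R3 ← -1/2·R3
  [ 1  3  0   3  -4 ]
  [ 0  0  1  -2   0 ]
  [ 0  0  0   0   1 ]
  [ 0  0  0   0   1 ]
R4 ← R4 − R3
  [ 1  3  0   3  -4 ]
  [ 0  0  1  -2   0 ]
  [ 0  0  0   0   1 ]
  [ 0  0  0   0   0 ]
R1 ← R1 + 4·R3
  [ 1  3  0   3  0 ]
  [ 0  0  1  -2  0 ]
  [ 0  0  0   0  1 ]
  [ 0  0  0   0  0 ]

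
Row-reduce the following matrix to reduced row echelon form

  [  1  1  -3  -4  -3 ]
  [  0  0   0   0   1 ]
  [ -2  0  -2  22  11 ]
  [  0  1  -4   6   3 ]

R3 ← R3 + 2·R1
R2 <=> R3
R2 ← 1/2·R2
R4 ← R4 − R2
R3 <=> R4
R3 ← -1·R3
R3 ← R3 + 1/2·R4
R2 ← R2 − 5/2·R4
R1 ← R1 + 3·R4
R2 ← R2 − 7·R3
R1 ← R1 + 4·R3
R1 ← R1 − R2

[[1, 0, 1, 0, 0], [0, 1, -4, 0, 0], [0, 0, 0, 1, 0], [0, 0, 0, 0, 1]]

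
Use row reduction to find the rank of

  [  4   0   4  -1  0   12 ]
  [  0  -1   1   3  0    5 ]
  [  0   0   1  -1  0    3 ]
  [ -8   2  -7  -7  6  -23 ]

rank = 4

R1 → 1/4·R1
R4 → R4 + 8·R1
R2 → -1·R2
R4 → R4 − 2·R2
R4 → R4 − 3·R3
R4 → 1/6·R4
R2 → R2 + R3
R1 → R1 − R3
The reduced form has 4 nonzero rows.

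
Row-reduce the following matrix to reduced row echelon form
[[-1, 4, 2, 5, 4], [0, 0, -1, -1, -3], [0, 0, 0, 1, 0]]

r1 := -1·r1
r2 := -1·r2
r2 := r2 − r3
r1 := r1 + 5·r3
r1 := r1 + 2·r2

[[1, -4, 0, 0, 2], [0, 0, 1, 0, 3], [0, 0, 0, 1, 0]]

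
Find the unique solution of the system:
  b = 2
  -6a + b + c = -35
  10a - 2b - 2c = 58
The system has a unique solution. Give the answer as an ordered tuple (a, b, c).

(6, 2, -1)

Form the augmented matrix and row-reduce:
  [  0   1   0  |    2 ]
  [ -6   1   1  |  -35 ]
  [ 10  -2  -2  |   58 ]
ρ1 ↔ ρ2
  [ -6   1   1  |  -35 ]
  [  0   1   0  |    2 ]
  [ 10  -2  -2  |   58 ]
ρ1 -> -1/6·ρ1
  [  1  -1/6  -1/6  |  35/6 ]
  [  0     1     0  |     2 ]
  [ 10    -2    -2  |    58 ]
ρ3 -> ρ3 − 10·ρ1
  [ 1  -1/6  -1/6  |  35/6 ]
  [ 0     1     0  |     2 ]
  [ 0  -1/3  -1/3  |  -1/3 ]
ρ3 -> ρ3 + 1/3·ρ2
  [ 1  -1/6  -1/6  |  35/6 ]
  [ 0     1     0  |     2 ]
  [ 0     0  -1/3  |   1/3 ]
ρ3 -> -3·ρ3
  [ 1  -1/6  -1/6  |  35/6 ]
  [ 0     1     0  |     2 ]
  [ 0     0     1  |    -1 ]
ρ1 -> ρ1 + 1/6·ρ3
  [ 1  -1/6  0  |  17/3 ]
  [ 0     1  0  |     2 ]
  [ 0     0  1  |    -1 ]
ρ1 -> ρ1 + 1/6·ρ2
  [ 1  0  0  |   6 ]
  [ 0  1  0  |   2 ]
  [ 0  0  1  |  -1 ]
Reading off the last column: a = 6, b = 2, c = -1.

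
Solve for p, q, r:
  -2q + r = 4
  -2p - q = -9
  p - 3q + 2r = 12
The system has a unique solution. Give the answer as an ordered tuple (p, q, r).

Form the augmented matrix and row-reduce:
  [  0  -2  1  |   4 ]
  [ -2  -1  0  |  -9 ]
  [  1  -3  2  |  12 ]
R1 ↔ R2
  [ -2  -1  0  |  -9 ]
  [  0  -2  1  |   4 ]
  [  1  -3  2  |  12 ]
R1 → -1/2·R1
  [ 1  1/2  0  |  9/2 ]
  [ 0   -2  1  |    4 ]
  [ 1   -3  2  |   12 ]
R3 → R3 − R1
  [ 1   1/2  0  |   9/2 ]
  [ 0    -2  1  |     4 ]
  [ 0  -7/2  2  |  15/2 ]
R2 → -1/2·R2
  [ 1   1/2     0  |   9/2 ]
  [ 0     1  -1/2  |    -2 ]
  [ 0  -7/2     2  |  15/2 ]
R3 → R3 + 7/2·R2
  [ 1  1/2     0  |  9/2 ]
  [ 0    1  -1/2  |   -2 ]
  [ 0    0   1/4  |  1/2 ]
R3 → 4·R3
  [ 1  1/2     0  |  9/2 ]
  [ 0    1  -1/2  |   -2 ]
  [ 0    0     1  |    2 ]
R2 → R2 + 1/2·R3
  [ 1  1/2  0  |  9/2 ]
  [ 0    1  0  |   -1 ]
  [ 0    0  1  |    2 ]
R1 → R1 − 1/2·R2
  [ 1  0  0  |   5 ]
  [ 0  1  0  |  -1 ]
  [ 0  0  1  |   2 ]
Reading off the last column: p = 5, q = -1, r = 2.

(5, -1, 2)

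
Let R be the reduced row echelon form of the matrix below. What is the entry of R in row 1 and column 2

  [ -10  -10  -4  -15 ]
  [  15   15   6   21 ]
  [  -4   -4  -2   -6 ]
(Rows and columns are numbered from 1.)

Multiply ρ1 by -1/10.
  [  1   1  2/5  3/2 ]
  [ 15  15    6   21 ]
  [ -4  -4   -2   -6 ]
Subtract 15 times ρ1 from ρ2.
  [  1   1  2/5   3/2 ]
  [  0   0    0  -3/2 ]
  [ -4  -4   -2    -6 ]
Add 4 times ρ1 to ρ3.
  [ 1  1   2/5   3/2 ]
  [ 0  0     0  -3/2 ]
  [ 0  0  -2/5     0 ]
Swap ρ2 and ρ3.
  [ 1  1   2/5   3/2 ]
  [ 0  0  -2/5     0 ]
  [ 0  0     0  -3/2 ]
Multiply ρ2 by -5/2.
  [ 1  1  2/5   3/2 ]
  [ 0  0    1     0 ]
  [ 0  0    0  -3/2 ]
Multiply ρ3 by -2/3.
  [ 1  1  2/5  3/2 ]
  [ 0  0    1    0 ]
  [ 0  0    0    1 ]
Subtract 3/2 times ρ3 from ρ1.
  [ 1  1  2/5  0 ]
  [ 0  0    1  0 ]
  [ 0  0    0  1 ]
Subtract 2/5 times ρ2 from ρ1.
  [ 1  1  0  0 ]
  [ 0  0  1  0 ]
  [ 0  0  0  1 ]

1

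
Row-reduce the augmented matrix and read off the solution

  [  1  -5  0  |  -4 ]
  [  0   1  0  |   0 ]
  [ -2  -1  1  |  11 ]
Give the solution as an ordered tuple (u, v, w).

ρ3 -> ρ3 + 2·ρ1
  [ 1   -5  0  |  -4 ]
  [ 0    1  0  |   0 ]
  [ 0  -11  1  |   3 ]
ρ3 -> ρ3 + 11·ρ2
  [ 1  -5  0  |  -4 ]
  [ 0   1  0  |   0 ]
  [ 0   0  1  |   3 ]
ρ1 -> ρ1 + 5·ρ2
  [ 1  0  0  |  -4 ]
  [ 0  1  0  |   0 ]
  [ 0  0  1  |   3 ]
Reading off the last column: u = -4, v = 0, w = 3.

(-4, 0, 3)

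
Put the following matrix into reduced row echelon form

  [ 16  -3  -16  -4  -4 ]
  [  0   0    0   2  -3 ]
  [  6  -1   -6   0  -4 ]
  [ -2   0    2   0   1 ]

r1 ← 1/16·r1
  [  1  -3/16  -1  -1/4  -1/4 ]
  [  0      0   0     2    -3 ]
  [  6     -1  -6     0    -4 ]
  [ -2      0   2     0     1 ]
r3 ← r3 − 6·r1
  [  1  -3/16  -1  -1/4  -1/4 ]
  [  0      0   0     2    -3 ]
  [  0    1/8   0   3/2  -5/2 ]
  [ -2      0   2     0     1 ]
r4 ← r4 + 2·r1
  [ 1  -3/16  -1  -1/4  -1/4 ]
  [ 0      0   0     2    -3 ]
  [ 0    1/8   0   3/2  -5/2 ]
  [ 0   -3/8   0  -1/2   1/2 ]
r2 <=> r3
  [ 1  -3/16  -1  -1/4  -1/4 ]
  [ 0    1/8   0   3/2  -5/2 ]
  [ 0      0   0     2    -3 ]
  [ 0   -3/8   0  -1/2   1/2 ]
r2 ← 8·r2
  [ 1  -3/16  -1  -1/4  -1/4 ]
  [ 0      1   0    12   -20 ]
  [ 0      0   0     2    -3 ]
  [ 0   -3/8   0  -1/2   1/2 ]
r4 ← r4 + 3/8·r2
  [ 1  -3/16  -1  -1/4  -1/4 ]
  [ 0      1   0    12   -20 ]
  [ 0      0   0     2    -3 ]
  [ 0      0   0     4    -7 ]
r3 ← 1/2·r3
  [ 1  -3/16  -1  -1/4  -1/4 ]
  [ 0      1   0    12   -20 ]
  [ 0      0   0     1  -3/2 ]
  [ 0      0   0     4    -7 ]
r4 ← r4 − 4·r3
  [ 1  -3/16  -1  -1/4  -1/4 ]
  [ 0      1   0    12   -20 ]
  [ 0      0   0     1  -3/2 ]
  [ 0      0   0     0    -1 ]
r4 ← -1·r4
  [ 1  -3/16  -1  -1/4  -1/4 ]
  [ 0      1   0    12   -20 ]
  [ 0      0   0     1  -3/2 ]
  [ 0      0   0     0     1 ]
r3 ← r3 + 3/2·r4
  [ 1  -3/16  -1  -1/4  -1/4 ]
  [ 0      1   0    12   -20 ]
  [ 0      0   0     1     0 ]
  [ 0      0   0     0     1 ]
r2 ← r2 + 20·r4
  [ 1  -3/16  -1  -1/4  -1/4 ]
  [ 0      1   0    12     0 ]
  [ 0      0   0     1     0 ]
  [ 0      0   0     0     1 ]
r1 ← r1 + 1/4·r4
  [ 1  -3/16  -1  -1/4  0 ]
  [ 0      1   0    12  0 ]
  [ 0      0   0     1  0 ]
  [ 0      0   0     0  1 ]
r2 ← r2 − 12·r3
  [ 1  -3/16  -1  -1/4  0 ]
  [ 0      1   0     0  0 ]
  [ 0      0   0     1  0 ]
  [ 0      0   0     0  1 ]
r1 ← r1 + 1/4·r3
  [ 1  -3/16  -1  0  0 ]
  [ 0      1   0  0  0 ]
  [ 0      0   0  1  0 ]
  [ 0      0   0  0  1 ]
r1 ← r1 + 3/16·r2
  [ 1  0  -1  0  0 ]
  [ 0  1   0  0  0 ]
  [ 0  0   0  1  0 ]
  [ 0  0   0  0  1 ]

[[1, 0, -1, 0, 0], [0, 1, 0, 0, 0], [0, 0, 0, 1, 0], [0, 0, 0, 0, 1]]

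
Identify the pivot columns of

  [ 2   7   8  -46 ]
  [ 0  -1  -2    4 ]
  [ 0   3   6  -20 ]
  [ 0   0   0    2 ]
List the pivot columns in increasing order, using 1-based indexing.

1, 2, 4

R1 ← 1/2·R1
  [ 1  7/2   4  -23 ]
  [ 0   -1  -2    4 ]
  [ 0    3   6  -20 ]
  [ 0    0   0    2 ]
R2 ← -1·R2
  [ 1  7/2  4  -23 ]
  [ 0    1  2   -4 ]
  [ 0    3  6  -20 ]
  [ 0    0  0    2 ]
R3 ← R3 − 3·R2
  [ 1  7/2  4  -23 ]
  [ 0    1  2   -4 ]
  [ 0    0  0   -8 ]
  [ 0    0  0    2 ]
R3 ← -1/8·R3
  [ 1  7/2  4  -23 ]
  [ 0    1  2   -4 ]
  [ 0    0  0    1 ]
  [ 0    0  0    2 ]
R4 ← R4 − 2·R3
  [ 1  7/2  4  -23 ]
  [ 0    1  2   -4 ]
  [ 0    0  0    1 ]
  [ 0    0  0    0 ]
R2 ← R2 + 4·R3
  [ 1  7/2  4  -23 ]
  [ 0    1  2    0 ]
  [ 0    0  0    1 ]
  [ 0    0  0    0 ]
R1 ← R1 + 23·R3
  [ 1  7/2  4  0 ]
  [ 0    1  2  0 ]
  [ 0    0  0  1 ]
  [ 0    0  0  0 ]
R1 ← R1 − 7/2·R2
  [ 1  0  -3  0 ]
  [ 0  1   2  0 ]
  [ 0  0   0  1 ]
  [ 0  0   0  0 ]
Pivot columns are the columns containing a leading 1.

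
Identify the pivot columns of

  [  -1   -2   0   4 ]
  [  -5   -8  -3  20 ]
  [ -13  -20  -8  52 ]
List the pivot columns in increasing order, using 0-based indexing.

ρ1 := -1·ρ1
  [   1    2   0  -4 ]
  [  -5   -8  -3  20 ]
  [ -13  -20  -8  52 ]
ρ2 := ρ2 + 5·ρ1
  [   1    2   0  -4 ]
  [   0    2  -3   0 ]
  [ -13  -20  -8  52 ]
ρ3 := ρ3 + 13·ρ1
  [ 1  2   0  -4 ]
  [ 0  2  -3   0 ]
  [ 0  6  -8   0 ]
ρ2 := 1/2·ρ2
  [ 1  2     0  -4 ]
  [ 0  1  -3/2   0 ]
  [ 0  6    -8   0 ]
ρ3 := ρ3 − 6·ρ2
  [ 1  2     0  -4 ]
  [ 0  1  -3/2   0 ]
  [ 0  0     1   0 ]
ρ2 := ρ2 + 3/2·ρ3
  [ 1  2  0  -4 ]
  [ 0  1  0   0 ]
  [ 0  0  1   0 ]
ρ1 := ρ1 − 2·ρ2
  [ 1  0  0  -4 ]
  [ 0  1  0   0 ]
  [ 0  0  1   0 ]
Pivot columns are the columns containing a leading 1.

0, 1, 2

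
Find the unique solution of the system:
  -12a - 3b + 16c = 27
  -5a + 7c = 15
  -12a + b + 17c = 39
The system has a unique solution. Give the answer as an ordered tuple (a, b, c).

Form the augmented matrix and row-reduce:
  [ -12  -3  16  |  27 ]
  [  -5   0   7  |  15 ]
  [ -12   1  17  |  39 ]
ρ1 ← -1/12·ρ1
  [   1  1/4  -4/3  |  -9/4 ]
  [  -5    0     7  |    15 ]
  [ -12    1    17  |    39 ]
ρ2 ← ρ2 + 5·ρ1
  [   1  1/4  -4/3  |  -9/4 ]
  [   0  5/4   1/3  |  15/4 ]
  [ -12    1    17  |    39 ]
ρ3 ← ρ3 + 12·ρ1
  [ 1  1/4  -4/3  |  -9/4 ]
  [ 0  5/4   1/3  |  15/4 ]
  [ 0    4     1  |    12 ]
ρ2 ← 4/5·ρ2
  [ 1  1/4  -4/3  |  -9/4 ]
  [ 0    1  4/15  |     3 ]
  [ 0    4     1  |    12 ]
ρ3 ← ρ3 − 4·ρ2
  [ 1  1/4   -4/3  |  -9/4 ]
  [ 0    1   4/15  |     3 ]
  [ 0    0  -1/15  |     0 ]
ρ3 ← -15·ρ3
  [ 1  1/4  -4/3  |  -9/4 ]
  [ 0    1  4/15  |     3 ]
  [ 0    0     1  |     0 ]
ρ2 ← ρ2 − 4/15·ρ3
  [ 1  1/4  -4/3  |  -9/4 ]
  [ 0    1     0  |     3 ]
  [ 0    0     1  |     0 ]
ρ1 ← ρ1 + 4/3·ρ3
  [ 1  1/4  0  |  -9/4 ]
  [ 0    1  0  |     3 ]
  [ 0    0  1  |     0 ]
ρ1 ← ρ1 − 1/4·ρ2
  [ 1  0  0  |  -3 ]
  [ 0  1  0  |   3 ]
  [ 0  0  1  |   0 ]
Reading off the last column: a = -3, b = 3, c = 0.

(-3, 3, 0)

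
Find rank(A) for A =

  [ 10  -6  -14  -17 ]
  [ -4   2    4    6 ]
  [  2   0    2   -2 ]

ρ1 → 1/10·ρ1
  [  1  -3/5  -7/5  -17/10 ]
  [ -4     2     4       6 ]
  [  2     0     2      -2 ]
ρ2 → ρ2 + 4·ρ1
  [ 1  -3/5  -7/5  -17/10 ]
  [ 0  -2/5  -8/5    -4/5 ]
  [ 2     0     2      -2 ]
ρ3 → ρ3 − 2·ρ1
  [ 1  -3/5  -7/5  -17/10 ]
  [ 0  -2/5  -8/5    -4/5 ]
  [ 0   6/5  24/5     7/5 ]
ρ2 → -5/2·ρ2
  [ 1  -3/5  -7/5  -17/10 ]
  [ 0     1     4       2 ]
  [ 0   6/5  24/5     7/5 ]
ρ3 → ρ3 − 6/5·ρ2
  [ 1  -3/5  -7/5  -17/10 ]
  [ 0     1     4       2 ]
  [ 0     0     0      -1 ]
ρ3 → -1·ρ3
  [ 1  -3/5  -7/5  -17/10 ]
  [ 0     1     4       2 ]
  [ 0     0     0       1 ]
ρ2 → ρ2 − 2·ρ3
  [ 1  -3/5  -7/5  -17/10 ]
  [ 0     1     4       0 ]
  [ 0     0     0       1 ]
ρ1 → ρ1 + 17/10·ρ3
  [ 1  -3/5  -7/5  0 ]
  [ 0     1     4  0 ]
  [ 0     0     0  1 ]
ρ1 → ρ1 + 3/5·ρ2
  [ 1  0  1  0 ]
  [ 0  1  4  0 ]
  [ 0  0  0  1 ]
The reduced form has 3 nonzero rows.

rank = 3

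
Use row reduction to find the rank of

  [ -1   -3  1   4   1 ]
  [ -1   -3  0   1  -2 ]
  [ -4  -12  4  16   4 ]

rank = 2

ρ1 → -1·ρ1
  [  1    3  -1  -4  -1 ]
  [ -1   -3   0   1  -2 ]
  [ -4  -12   4  16   4 ]
ρ2 → ρ2 + ρ1
  [  1    3  -1  -4  -1 ]
  [  0    0  -1  -3  -3 ]
  [ -4  -12   4  16   4 ]
ρ3 → ρ3 + 4·ρ1
  [ 1  3  -1  -4  -1 ]
  [ 0  0  -1  -3  -3 ]
  [ 0  0   0   0   0 ]
ρ2 → -1·ρ2
  [ 1  3  -1  -4  -1 ]
  [ 0  0   1   3   3 ]
  [ 0  0   0   0   0 ]
ρ1 → ρ1 + ρ2
  [ 1  3  0  -1  2 ]
  [ 0  0  1   3  3 ]
  [ 0  0  0   0  0 ]
The reduced form has 2 nonzero rows.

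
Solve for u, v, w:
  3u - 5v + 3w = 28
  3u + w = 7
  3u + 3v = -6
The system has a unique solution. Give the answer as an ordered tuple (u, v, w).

(3, -5, -2)

Form the augmented matrix and row-reduce:
  [ 3  -5  3  |  28 ]
  [ 3   0  1  |   7 ]
  [ 3   3  0  |  -6 ]
Multiply R1 by 1/3.
Subtract 3 times R1 from R2.
Subtract 3 times R1 from R3.
Multiply R2 by 1/5.
Subtract 8 times R2 from R3.
Multiply R3 by 5.
Add 2/5 times R3 to R2.
Subtract R3 from R1.
Add 5/3 times R2 to R1.
Reading off the last column: u = 3, v = -5, w = -2.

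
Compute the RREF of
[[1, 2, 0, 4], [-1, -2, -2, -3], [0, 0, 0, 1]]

ρ2 := ρ2 + ρ1
  [ 1  2   0  4 ]
  [ 0  0  -2  1 ]
  [ 0  0   0  1 ]
ρ2 := -1/2·ρ2
  [ 1  2  0     4 ]
  [ 0  0  1  -1/2 ]
  [ 0  0  0     1 ]
ρ2 := ρ2 + 1/2·ρ3
  [ 1  2  0  4 ]
  [ 0  0  1  0 ]
  [ 0  0  0  1 ]
ρ1 := ρ1 − 4·ρ3
  [ 1  2  0  0 ]
  [ 0  0  1  0 ]
  [ 0  0  0  1 ]

[[1, 2, 0, 0], [0, 0, 1, 0], [0, 0, 0, 1]]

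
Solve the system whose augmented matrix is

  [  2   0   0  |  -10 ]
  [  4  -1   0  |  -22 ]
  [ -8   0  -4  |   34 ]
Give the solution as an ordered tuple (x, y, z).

(-5, 2, 3/2)

R1 -> 1/2·R1
  [  1   0   0  |   -5 ]
  [  4  -1   0  |  -22 ]
  [ -8   0  -4  |   34 ]
R2 -> R2 − 4·R1
  [  1   0   0  |  -5 ]
  [  0  -1   0  |  -2 ]
  [ -8   0  -4  |  34 ]
R3 -> R3 + 8·R1
  [ 1   0   0  |  -5 ]
  [ 0  -1   0  |  -2 ]
  [ 0   0  -4  |  -6 ]
R2 -> -1·R2
  [ 1  0   0  |  -5 ]
  [ 0  1   0  |   2 ]
  [ 0  0  -4  |  -6 ]
R3 -> -1/4·R3
  [ 1  0  0  |   -5 ]
  [ 0  1  0  |    2 ]
  [ 0  0  1  |  3/2 ]
Reading off the last column: x = -5, y = 2, z = 3/2.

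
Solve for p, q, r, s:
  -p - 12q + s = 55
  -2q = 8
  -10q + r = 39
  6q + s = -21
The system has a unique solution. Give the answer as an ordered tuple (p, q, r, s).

Form the augmented matrix and row-reduce:
  [ -1  -12  0  1  |   55 ]
  [  0   -2  0  0  |    8 ]
  [  0  -10  1  0  |   39 ]
  [  0    6  0  1  |  -21 ]
r1 ← -1·r1
r2 ← -1/2·r2
r3 ← r3 + 10·r2
r4 ← r4 − 6·r2
r1 ← r1 + r4
r1 ← r1 − 12·r2
Reading off the last column: p = -4, q = -4, r = -1, s = 3.

(-4, -4, -1, 3)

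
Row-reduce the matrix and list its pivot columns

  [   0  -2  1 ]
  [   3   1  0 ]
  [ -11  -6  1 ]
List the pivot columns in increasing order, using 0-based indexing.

0, 1, 2

ρ1 <-> ρ2
ρ1 -> 1/3·ρ1
ρ3 -> ρ3 + 11·ρ1
ρ2 -> -1/2·ρ2
ρ3 -> ρ3 + 7/3·ρ2
ρ3 -> -6·ρ3
ρ2 -> ρ2 + 1/2·ρ3
ρ1 -> ρ1 − 1/3·ρ2
Pivot columns are the columns containing a leading 1.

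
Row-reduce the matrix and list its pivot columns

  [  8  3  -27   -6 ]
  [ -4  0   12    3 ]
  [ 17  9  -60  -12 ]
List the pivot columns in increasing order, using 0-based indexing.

0, 1, 3

ρ1 := 1/8·ρ1
  [  1  3/8  -27/8  -3/4 ]
  [ -4    0     12     3 ]
  [ 17    9    -60   -12 ]
ρ2 := ρ2 + 4·ρ1
  [  1  3/8  -27/8  -3/4 ]
  [  0  3/2   -3/2     0 ]
  [ 17    9    -60   -12 ]
ρ3 := ρ3 − 17·ρ1
  [ 1   3/8  -27/8  -3/4 ]
  [ 0   3/2   -3/2     0 ]
  [ 0  21/8  -21/8   3/4 ]
ρ2 := 2/3·ρ2
  [ 1   3/8  -27/8  -3/4 ]
  [ 0     1     -1     0 ]
  [ 0  21/8  -21/8   3/4 ]
ρ3 := ρ3 − 21/8·ρ2
  [ 1  3/8  -27/8  -3/4 ]
  [ 0    1     -1     0 ]
  [ 0    0      0   3/4 ]
ρ3 := 4/3·ρ3
  [ 1  3/8  -27/8  -3/4 ]
  [ 0    1     -1     0 ]
  [ 0    0      0     1 ]
ρ1 := ρ1 + 3/4·ρ3
  [ 1  3/8  -27/8  0 ]
  [ 0    1     -1  0 ]
  [ 0    0      0  1 ]
ρ1 := ρ1 − 3/8·ρ2
  [ 1  0  -3  0 ]
  [ 0  1  -1  0 ]
  [ 0  0   0  1 ]
Pivot columns are the columns containing a leading 1.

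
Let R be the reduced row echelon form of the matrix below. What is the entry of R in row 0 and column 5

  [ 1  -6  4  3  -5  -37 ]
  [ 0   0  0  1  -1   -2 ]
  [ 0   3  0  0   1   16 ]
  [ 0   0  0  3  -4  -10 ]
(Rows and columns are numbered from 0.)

ρ2 <-> ρ3
  [ 1  -6  4  3  -5  -37 ]
  [ 0   3  0  0   1   16 ]
  [ 0   0  0  1  -1   -2 ]
  [ 0   0  0  3  -4  -10 ]
ρ2 ← 1/3·ρ2
  [ 1  -6  4  3   -5   -37 ]
  [ 0   1  0  0  1/3  16/3 ]
  [ 0   0  0  1   -1    -2 ]
  [ 0   0  0  3   -4   -10 ]
ρ4 ← ρ4 − 3·ρ3
  [ 1  -6  4  3   -5   -37 ]
  [ 0   1  0  0  1/3  16/3 ]
  [ 0   0  0  1   -1    -2 ]
  [ 0   0  0  0   -1    -4 ]
ρ4 ← -1·ρ4
  [ 1  -6  4  3   -5   -37 ]
  [ 0   1  0  0  1/3  16/3 ]
  [ 0   0  0  1   -1    -2 ]
  [ 0   0  0  0    1     4 ]
ρ3 ← ρ3 + ρ4
  [ 1  -6  4  3   -5   -37 ]
  [ 0   1  0  0  1/3  16/3 ]
  [ 0   0  0  1    0     2 ]
  [ 0   0  0  0    1     4 ]
ρ2 ← ρ2 − 1/3·ρ4
  [ 1  -6  4  3  -5  -37 ]
  [ 0   1  0  0   0    4 ]
  [ 0   0  0  1   0    2 ]
  [ 0   0  0  0   1    4 ]
ρ1 ← ρ1 + 5·ρ4
  [ 1  -6  4  3  0  -17 ]
  [ 0   1  0  0  0    4 ]
  [ 0   0  0  1  0    2 ]
  [ 0   0  0  0  1    4 ]
ρ1 ← ρ1 − 3·ρ3
  [ 1  -6  4  0  0  -23 ]
  [ 0   1  0  0  0    4 ]
  [ 0   0  0  1  0    2 ]
  [ 0   0  0  0  1    4 ]
ρ1 ← ρ1 + 6·ρ2
  [ 1  0  4  0  0  1 ]
  [ 0  1  0  0  0  4 ]
  [ 0  0  0  1  0  2 ]
  [ 0  0  0  0  1  4 ]

1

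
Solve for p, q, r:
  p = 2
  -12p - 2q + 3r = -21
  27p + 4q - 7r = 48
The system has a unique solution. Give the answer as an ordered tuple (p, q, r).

(2, -3/2, 0)

Form the augmented matrix and row-reduce:
  [   1   0   0  |    2 ]
  [ -12  -2   3  |  -21 ]
  [  27   4  -7  |   48 ]
ρ2 ← ρ2 + 12·ρ1
  [  1   0   0  |   2 ]
  [  0  -2   3  |   3 ]
  [ 27   4  -7  |  48 ]
ρ3 ← ρ3 − 27·ρ1
  [ 1   0   0  |   2 ]
  [ 0  -2   3  |   3 ]
  [ 0   4  -7  |  -6 ]
ρ2 ← -1/2·ρ2
  [ 1  0     0  |     2 ]
  [ 0  1  -3/2  |  -3/2 ]
  [ 0  4    -7  |    -6 ]
ρ3 ← ρ3 − 4·ρ2
  [ 1  0     0  |     2 ]
  [ 0  1  -3/2  |  -3/2 ]
  [ 0  0    -1  |     0 ]
ρ3 ← -1·ρ3
  [ 1  0     0  |     2 ]
  [ 0  1  -3/2  |  -3/2 ]
  [ 0  0     1  |     0 ]
ρ2 ← ρ2 + 3/2·ρ3
  [ 1  0  0  |     2 ]
  [ 0  1  0  |  -3/2 ]
  [ 0  0  1  |     0 ]
Reading off the last column: p = 2, q = -3/2, r = 0.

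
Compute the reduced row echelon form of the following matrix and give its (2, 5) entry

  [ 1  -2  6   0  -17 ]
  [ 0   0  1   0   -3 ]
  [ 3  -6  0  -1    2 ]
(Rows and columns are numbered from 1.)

-3

R3 ← R3 − 3·R1
R3 ← R3 + 18·R2
R3 ← -1·R3
R1 ← R1 − 6·R2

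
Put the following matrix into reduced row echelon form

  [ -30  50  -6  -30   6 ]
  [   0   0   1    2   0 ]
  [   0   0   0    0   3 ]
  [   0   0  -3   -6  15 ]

R1 -> -1/30·R1
  [ 1  -5/3  1/5   1  -1/5 ]
  [ 0     0    1   2     0 ]
  [ 0     0    0   0     3 ]
  [ 0     0   -3  -6    15 ]
R4 -> R4 + 3·R2
  [ 1  -5/3  1/5  1  -1/5 ]
  [ 0     0    1  2     0 ]
  [ 0     0    0  0     3 ]
  [ 0     0    0  0    15 ]
R3 -> 1/3·R3
  [ 1  -5/3  1/5  1  -1/5 ]
  [ 0     0    1  2     0 ]
  [ 0     0    0  0     1 ]
  [ 0     0    0  0    15 ]
R4 -> R4 − 15·R3
  [ 1  -5/3  1/5  1  -1/5 ]
  [ 0     0    1  2     0 ]
  [ 0     0    0  0     1 ]
  [ 0     0    0  0     0 ]
R1 -> R1 + 1/5·R3
  [ 1  -5/3  1/5  1  0 ]
  [ 0     0    1  2  0 ]
  [ 0     0    0  0  1 ]
  [ 0     0    0  0  0 ]
R1 -> R1 − 1/5·R2
  [ 1  -5/3  0  3/5  0 ]
  [ 0     0  1    2  0 ]
  [ 0     0  0    0  1 ]
  [ 0     0  0    0  0 ]

[[1, -5/3, 0, 3/5, 0], [0, 0, 1, 2, 0], [0, 0, 0, 0, 1], [0, 0, 0, 0, 0]]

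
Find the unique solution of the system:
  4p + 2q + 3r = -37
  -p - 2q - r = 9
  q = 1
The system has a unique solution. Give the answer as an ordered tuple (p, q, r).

Form the augmented matrix and row-reduce:
  [  4   2   3  |  -37 ]
  [ -1  -2  -1  |    9 ]
  [  0   1   0  |    1 ]
ρ1 ← 1/4·ρ1
  [  1  1/2  3/4  |  -37/4 ]
  [ -1   -2   -1  |      9 ]
  [  0    1    0  |      1 ]
ρ2 ← ρ2 + ρ1
  [ 1   1/2   3/4  |  -37/4 ]
  [ 0  -3/2  -1/4  |   -1/4 ]
  [ 0     1     0  |      1 ]
ρ2 ← -2/3·ρ2
  [ 1  1/2  3/4  |  -37/4 ]
  [ 0    1  1/6  |    1/6 ]
  [ 0    1    0  |      1 ]
ρ3 ← ρ3 − ρ2
  [ 1  1/2   3/4  |  -37/4 ]
  [ 0    1   1/6  |    1/6 ]
  [ 0    0  -1/6  |    5/6 ]
ρ3 ← -6·ρ3
  [ 1  1/2  3/4  |  -37/4 ]
  [ 0    1  1/6  |    1/6 ]
  [ 0    0    1  |     -5 ]
ρ2 ← ρ2 − 1/6·ρ3
  [ 1  1/2  3/4  |  -37/4 ]
  [ 0    1    0  |      1 ]
  [ 0    0    1  |     -5 ]
ρ1 ← ρ1 − 3/4·ρ3
  [ 1  1/2  0  |  -11/2 ]
  [ 0    1  0  |      1 ]
  [ 0    0  1  |     -5 ]
ρ1 ← ρ1 − 1/2·ρ2
  [ 1  0  0  |  -6 ]
  [ 0  1  0  |   1 ]
  [ 0  0  1  |  -5 ]
Reading off the last column: p = -6, q = 1, r = -5.

(-6, 1, -5)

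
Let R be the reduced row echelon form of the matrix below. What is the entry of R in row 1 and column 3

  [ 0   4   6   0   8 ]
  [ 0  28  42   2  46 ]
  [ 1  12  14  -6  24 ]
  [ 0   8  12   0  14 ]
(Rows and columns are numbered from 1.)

-4

r1 <=> r3
r2 → 1/28·r2
r3 → r3 − 4·r2
r4 → r4 − 8·r2
r3 → -7/2·r3
r4 → r4 + 4/7·r3
r4 → -1/2·r4
r3 → r3 + 5·r4
r2 → r2 − 23/14·r4
r1 → r1 − 24·r4
r2 → r2 − 1/14·r3
r1 → r1 + 6·r3
r1 → r1 − 12·r2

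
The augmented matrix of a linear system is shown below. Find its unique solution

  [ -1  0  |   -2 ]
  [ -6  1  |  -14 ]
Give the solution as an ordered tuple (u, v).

(2, -2)

R1 -> -1·R1
  [  1  0  |    2 ]
  [ -6  1  |  -14 ]
R2 -> R2 + 6·R1
  [ 1  0  |   2 ]
  [ 0  1  |  -2 ]
Reading off the last column: u = 2, v = -2.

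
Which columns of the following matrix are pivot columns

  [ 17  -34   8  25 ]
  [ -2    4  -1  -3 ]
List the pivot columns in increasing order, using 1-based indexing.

1, 3

r1 ← 1/17·r1
  [  1  -2  8/17  25/17 ]
  [ -2   4    -1     -3 ]
r2 ← r2 + 2·r1
  [ 1  -2   8/17  25/17 ]
  [ 0   0  -1/17  -1/17 ]
r2 ← -17·r2
  [ 1  -2  8/17  25/17 ]
  [ 0   0     1      1 ]
r1 ← r1 − 8/17·r2
  [ 1  -2  0  1 ]
  [ 0   0  1  1 ]
Pivot columns are the columns containing a leading 1.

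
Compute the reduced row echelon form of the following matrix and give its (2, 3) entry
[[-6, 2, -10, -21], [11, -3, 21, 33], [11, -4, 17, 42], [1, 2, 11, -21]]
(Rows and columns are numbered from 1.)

Multiply r1 by -1/6.
  [  1  -1/3  5/3  7/2 ]
  [ 11    -3   21   33 ]
  [ 11    -4   17   42 ]
  [  1     2   11  -21 ]
Subtract 11 times r1 from r2.
  [  1  -1/3  5/3    7/2 ]
  [  0   2/3  8/3  -11/2 ]
  [ 11    -4   17     42 ]
  [  1     2   11    -21 ]
Subtract 11 times r1 from r3.
  [ 1  -1/3   5/3    7/2 ]
  [ 0   2/3   8/3  -11/2 ]
  [ 0  -1/3  -4/3    7/2 ]
  [ 1     2    11    -21 ]
Subtract r1 from r4.
  [ 1  -1/3   5/3    7/2 ]
  [ 0   2/3   8/3  -11/2 ]
  [ 0  -1/3  -4/3    7/2 ]
  [ 0   7/3  28/3  -49/2 ]
Multiply r2 by 3/2.
  [ 1  -1/3   5/3    7/2 ]
  [ 0     1     4  -33/4 ]
  [ 0  -1/3  -4/3    7/2 ]
  [ 0   7/3  28/3  -49/2 ]
Add 1/3 times r2 to r3.
  [ 1  -1/3   5/3    7/2 ]
  [ 0     1     4  -33/4 ]
  [ 0     0     0    3/4 ]
  [ 0   7/3  28/3  -49/2 ]
Subtract 7/3 times r2 from r4.
  [ 1  -1/3  5/3    7/2 ]
  [ 0     1    4  -33/4 ]
  [ 0     0    0    3/4 ]
  [ 0     0    0  -21/4 ]
Multiply r3 by 4/3.
  [ 1  -1/3  5/3    7/2 ]
  [ 0     1    4  -33/4 ]
  [ 0     0    0      1 ]
  [ 0     0    0  -21/4 ]
Add 21/4 times r3 to r4.
  [ 1  -1/3  5/3    7/2 ]
  [ 0     1    4  -33/4 ]
  [ 0     0    0      1 ]
  [ 0     0    0      0 ]
Add 33/4 times r3 to r2.
  [ 1  -1/3  5/3  7/2 ]
  [ 0     1    4    0 ]
  [ 0     0    0    1 ]
  [ 0     0    0    0 ]
Subtract 7/2 times r3 from r1.
  [ 1  -1/3  5/3  0 ]
  [ 0     1    4  0 ]
  [ 0     0    0  1 ]
  [ 0     0    0  0 ]
Add 1/3 times r2 to r1.
  [ 1  0  3  0 ]
  [ 0  1  4  0 ]
  [ 0  0  0  1 ]
  [ 0  0  0  0 ]

4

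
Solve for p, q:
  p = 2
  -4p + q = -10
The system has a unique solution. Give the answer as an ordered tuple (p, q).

Form the augmented matrix and row-reduce:
  [  1  0  |    2 ]
  [ -4  1  |  -10 ]
R2 := R2 + 4·R1
  [ 1  0  |   2 ]
  [ 0  1  |  -2 ]
Reading off the last column: p = 2, q = -2.

(2, -2)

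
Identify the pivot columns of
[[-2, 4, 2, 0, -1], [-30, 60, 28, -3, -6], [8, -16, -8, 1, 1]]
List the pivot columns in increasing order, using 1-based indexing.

r1 -> -1/2·r1
r2 -> r2 + 30·r1
r3 -> r3 − 8·r1
r2 -> -1/2·r2
r2 -> r2 − 3/2·r3
r1 -> r1 + r2
Pivot columns are the columns containing a leading 1.

1, 3, 4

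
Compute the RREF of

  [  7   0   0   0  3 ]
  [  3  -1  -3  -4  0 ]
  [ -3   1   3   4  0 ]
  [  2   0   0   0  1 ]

R1 := 1/7·R1
  [  1   0   0   0  3/7 ]
  [  3  -1  -3  -4    0 ]
  [ -3   1   3   4    0 ]
  [  2   0   0   0    1 ]
R2 := R2 − 3·R1
  [  1   0   0   0   3/7 ]
  [  0  -1  -3  -4  -9/7 ]
  [ -3   1   3   4     0 ]
  [  2   0   0   0     1 ]
R3 := R3 + 3·R1
  [ 1   0   0   0   3/7 ]
  [ 0  -1  -3  -4  -9/7 ]
  [ 0   1   3   4   9/7 ]
  [ 2   0   0   0     1 ]
R4 := R4 − 2·R1
  [ 1   0   0   0   3/7 ]
  [ 0  -1  -3  -4  -9/7 ]
  [ 0   1   3   4   9/7 ]
  [ 0   0   0   0   1/7 ]
R2 := -1·R2
  [ 1  0  0  0  3/7 ]
  [ 0  1  3  4  9/7 ]
  [ 0  1  3  4  9/7 ]
  [ 0  0  0  0  1/7 ]
R3 := R3 − R2
  [ 1  0  0  0  3/7 ]
  [ 0  1  3  4  9/7 ]
  [ 0  0  0  0    0 ]
  [ 0  0  0  0  1/7 ]
R3 <=> R4
  [ 1  0  0  0  3/7 ]
  [ 0  1  3  4  9/7 ]
  [ 0  0  0  0  1/7 ]
  [ 0  0  0  0    0 ]
R3 := 7·R3
  [ 1  0  0  0  3/7 ]
  [ 0  1  3  4  9/7 ]
  [ 0  0  0  0    1 ]
  [ 0  0  0  0    0 ]
R2 := R2 − 9/7·R3
  [ 1  0  0  0  3/7 ]
  [ 0  1  3  4    0 ]
  [ 0  0  0  0    1 ]
  [ 0  0  0  0    0 ]
R1 := R1 − 3/7·R3
  [ 1  0  0  0  0 ]
  [ 0  1  3  4  0 ]
  [ 0  0  0  0  1 ]
  [ 0  0  0  0  0 ]

[[1, 0, 0, 0, 0], [0, 1, 3, 4, 0], [0, 0, 0, 0, 1], [0, 0, 0, 0, 0]]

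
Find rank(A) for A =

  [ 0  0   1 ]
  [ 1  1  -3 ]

Swap r1 and r2.
Add 3 times r2 to r1.
The reduced form has 2 nonzero rows.

rank = 2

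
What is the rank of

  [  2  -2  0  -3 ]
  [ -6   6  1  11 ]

ρ1 → 1/2·ρ1
  [  1  -1  0  -3/2 ]
  [ -6   6  1    11 ]
ρ2 → ρ2 + 6·ρ1
  [ 1  -1  0  -3/2 ]
  [ 0   0  1     2 ]
The reduced form has 2 nonzero rows.

rank = 2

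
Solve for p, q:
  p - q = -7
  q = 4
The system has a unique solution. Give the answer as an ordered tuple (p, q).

Form the augmented matrix and row-reduce:
  [ 1  -1  |  -7 ]
  [ 0   1  |   4 ]
R1 ← R1 + R2
  [ 1  0  |  -3 ]
  [ 0  1  |   4 ]
Reading off the last column: p = -3, q = 4.

(-3, 4)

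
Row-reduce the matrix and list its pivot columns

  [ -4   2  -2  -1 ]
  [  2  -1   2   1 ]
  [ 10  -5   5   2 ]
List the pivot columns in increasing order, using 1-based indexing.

1, 3, 4

ρ1 ← -1/4·ρ1
ρ2 ← ρ2 − 2·ρ1
ρ3 ← ρ3 − 10·ρ1
ρ3 ← -2·ρ3
ρ2 ← ρ2 − 1/2·ρ3
ρ1 ← ρ1 − 1/4·ρ3
ρ1 ← ρ1 − 1/2·ρ2
Pivot columns are the columns containing a leading 1.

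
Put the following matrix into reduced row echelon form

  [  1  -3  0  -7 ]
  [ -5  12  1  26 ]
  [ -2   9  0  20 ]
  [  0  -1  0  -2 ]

[[1, 0, 0, -1], [0, 1, 0, 2], [0, 0, 1, -3], [0, 0, 0, 0]]

ρ2 -> ρ2 + 5·ρ1
  [  1  -3  0  -7 ]
  [  0  -3  1  -9 ]
  [ -2   9  0  20 ]
  [  0  -1  0  -2 ]
ρ3 -> ρ3 + 2·ρ1
  [ 1  -3  0  -7 ]
  [ 0  -3  1  -9 ]
  [ 0   3  0   6 ]
  [ 0  -1  0  -2 ]
ρ2 -> -1/3·ρ2
  [ 1  -3     0  -7 ]
  [ 0   1  -1/3   3 ]
  [ 0   3     0   6 ]
  [ 0  -1     0  -2 ]
ρ3 -> ρ3 − 3·ρ2
  [ 1  -3     0  -7 ]
  [ 0   1  -1/3   3 ]
  [ 0   0     1  -3 ]
  [ 0  -1     0  -2 ]
ρ4 -> ρ4 + ρ2
  [ 1  -3     0  -7 ]
  [ 0   1  -1/3   3 ]
  [ 0   0     1  -3 ]
  [ 0   0  -1/3   1 ]
ρ4 -> ρ4 + 1/3·ρ3
  [ 1  -3     0  -7 ]
  [ 0   1  -1/3   3 ]
  [ 0   0     1  -3 ]
  [ 0   0     0   0 ]
ρ2 -> ρ2 + 1/3·ρ3
  [ 1  -3  0  -7 ]
  [ 0   1  0   2 ]
  [ 0   0  1  -3 ]
  [ 0   0  0   0 ]
ρ1 -> ρ1 + 3·ρ2
  [ 1  0  0  -1 ]
  [ 0  1  0   2 ]
  [ 0  0  1  -3 ]
  [ 0  0  0   0 ]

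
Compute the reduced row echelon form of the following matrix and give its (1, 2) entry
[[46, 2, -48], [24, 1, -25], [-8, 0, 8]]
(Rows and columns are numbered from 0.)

r1 → 1/46·r1
  [  1  1/23  -24/23 ]
  [ 24     1     -25 ]
  [ -8     0       8 ]
r2 → r2 − 24·r1
  [  1   1/23  -24/23 ]
  [  0  -1/23    1/23 ]
  [ -8      0       8 ]
r3 → r3 + 8·r1
  [ 1   1/23  -24/23 ]
  [ 0  -1/23    1/23 ]
  [ 0   8/23   -8/23 ]
r2 → -23·r2
  [ 1  1/23  -24/23 ]
  [ 0     1      -1 ]
  [ 0  8/23   -8/23 ]
r3 → r3 − 8/23·r2
  [ 1  1/23  -24/23 ]
  [ 0     1      -1 ]
  [ 0     0       0 ]
r1 → r1 − 1/23·r2
  [ 1  0  -1 ]
  [ 0  1  -1 ]
  [ 0  0   0 ]

-1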